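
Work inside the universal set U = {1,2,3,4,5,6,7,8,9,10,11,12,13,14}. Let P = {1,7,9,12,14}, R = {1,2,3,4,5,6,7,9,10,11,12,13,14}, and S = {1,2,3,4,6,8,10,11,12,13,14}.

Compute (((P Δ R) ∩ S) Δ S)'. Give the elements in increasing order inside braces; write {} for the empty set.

{2,3,4,5,6,7,9,10,11,13}

P Δ R = {2,3,4,5,6,10,11,13}
(P Δ R) ∩ S = {2,3,4,6,10,11,13}
((P Δ R) ∩ S) Δ S = {1,8,12,14}
(((P Δ R) ∩ S) Δ S)' = {2,3,4,5,6,7,9,10,11,13}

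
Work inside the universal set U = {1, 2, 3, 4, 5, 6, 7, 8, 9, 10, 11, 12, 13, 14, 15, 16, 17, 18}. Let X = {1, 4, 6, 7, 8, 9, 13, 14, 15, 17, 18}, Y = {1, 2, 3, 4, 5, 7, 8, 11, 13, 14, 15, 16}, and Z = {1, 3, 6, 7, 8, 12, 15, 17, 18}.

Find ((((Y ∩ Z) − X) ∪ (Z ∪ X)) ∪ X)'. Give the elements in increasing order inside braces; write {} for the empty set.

Y ∩ Z = {1, 3, 7, 8, 15}
(Y ∩ Z) − X = {3}
Z ∪ X = {1, 3, 4, 6, 7, 8, 9, 12, 13, 14, 15, 17, 18}
((Y ∩ Z) − X) ∪ (Z ∪ X) = {1, 3, 4, 6, 7, 8, 9, 12, 13, 14, 15, 17, 18}
(((Y ∩ Z) − X) ∪ (Z ∪ X)) ∪ X = {1, 3, 4, 6, 7, 8, 9, 12, 13, 14, 15, 17, 18}
((((Y ∩ Z) − X) ∪ (Z ∪ X)) ∪ X)' = {2, 5, 10, 11, 16}

{2, 5, 10, 11, 16}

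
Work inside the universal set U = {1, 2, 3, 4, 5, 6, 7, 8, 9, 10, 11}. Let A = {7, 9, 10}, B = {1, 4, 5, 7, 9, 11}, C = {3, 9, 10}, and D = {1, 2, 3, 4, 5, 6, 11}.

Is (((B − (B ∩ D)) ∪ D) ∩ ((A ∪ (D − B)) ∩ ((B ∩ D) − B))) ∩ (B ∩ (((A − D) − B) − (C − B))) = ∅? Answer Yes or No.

B ∩ D = {1, 4, 5, 11}
B − (B ∩ D) = {7, 9}
(B − (B ∩ D)) ∪ D = {1, 2, 3, 4, 5, 6, 7, 9, 11}
D − B = {2, 3, 6}
A ∪ (D − B) = {2, 3, 6, 7, 9, 10}
(B ∩ D) − B = {}
(A ∪ (D − B)) ∩ ((B ∩ D) − B) = {}
((B − (B ∩ D)) ∪ D) ∩ ((A ∪ (D − B)) ∩ ((B ∩ D) − B)) = {}
A − D = {7, 9, 10}
(A − D) − B = {10}
C − B = {3, 10}
((A − D) − B) − (C − B) = {}
B ∩ (((A − D) − B) − (C − B)) = {}
{} and {} share no elements.

Yes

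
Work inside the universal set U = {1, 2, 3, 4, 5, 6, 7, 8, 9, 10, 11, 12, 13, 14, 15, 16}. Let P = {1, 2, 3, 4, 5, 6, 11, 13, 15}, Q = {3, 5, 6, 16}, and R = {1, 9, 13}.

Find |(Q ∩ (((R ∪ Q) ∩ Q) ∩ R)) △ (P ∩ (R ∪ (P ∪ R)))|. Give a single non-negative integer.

9

R ∪ Q = {1, 3, 5, 6, 9, 13, 16}
(R ∪ Q) ∩ Q = {3, 5, 6, 16}
((R ∪ Q) ∩ Q) ∩ R = {}
Q ∩ (((R ∪ Q) ∩ Q) ∩ R) = {}
P ∪ R = {1, 2, 3, 4, 5, 6, 9, 11, 13, 15}
R ∪ (P ∪ R) = {1, 2, 3, 4, 5, 6, 9, 11, 13, 15}
P ∩ (R ∪ (P ∪ R)) = {1, 2, 3, 4, 5, 6, 11, 13, 15}
(Q ∩ (((R ∪ Q) ∩ Q) ∩ R)) △ (P ∩ (R ∪ (P ∪ R))) = {1, 2, 3, 4, 5, 6, 11, 13, 15}
|(Q ∩ (((R ∪ Q) ∩ Q) ∩ R)) △ (P ∩ (R ∪ (P ∪ R)))| = 9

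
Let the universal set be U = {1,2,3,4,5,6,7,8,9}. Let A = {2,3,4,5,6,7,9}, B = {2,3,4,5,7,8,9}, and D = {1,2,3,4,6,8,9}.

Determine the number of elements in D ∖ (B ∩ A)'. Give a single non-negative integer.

B ∩ A = {2,3,4,5,7,9}
(B ∩ A)' = {1,6,8}
D ∖ (B ∩ A)' = {2,3,4,9}
|D ∖ (B ∩ A)'| = 4

4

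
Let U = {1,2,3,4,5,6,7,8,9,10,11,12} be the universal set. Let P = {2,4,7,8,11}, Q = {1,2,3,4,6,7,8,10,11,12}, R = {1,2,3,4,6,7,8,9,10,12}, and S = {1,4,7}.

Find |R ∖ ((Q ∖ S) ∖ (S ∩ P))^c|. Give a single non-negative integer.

6

Q ∖ S = {2,3,6,8,10,11,12}
S ∩ P = {4,7}
(Q ∖ S) ∖ (S ∩ P) = {2,3,6,8,10,11,12}
((Q ∖ S) ∖ (S ∩ P))^c = {1,4,5,7,9}
R ∖ ((Q ∖ S) ∖ (S ∩ P))^c = {2,3,6,8,10,12}
|R ∖ ((Q ∖ S) ∖ (S ∩ P))^c| = 6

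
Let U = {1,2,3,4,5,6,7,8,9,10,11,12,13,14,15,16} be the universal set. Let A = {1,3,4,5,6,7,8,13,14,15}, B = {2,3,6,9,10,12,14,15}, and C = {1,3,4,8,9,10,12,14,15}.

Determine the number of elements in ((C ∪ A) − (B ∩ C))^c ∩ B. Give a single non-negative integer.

7

C ∪ A = {1,3,4,5,6,7,8,9,10,12,13,14,15}
B ∩ C = {3,9,10,12,14,15}
(C ∪ A) − (B ∩ C) = {1,4,5,6,7,8,13}
((C ∪ A) − (B ∩ C))^c = {2,3,9,10,11,12,14,15,16}
((C ∪ A) − (B ∩ C))^c ∩ B = {2,3,9,10,12,14,15}
|((C ∪ A) − (B ∩ C))^c ∩ B| = 7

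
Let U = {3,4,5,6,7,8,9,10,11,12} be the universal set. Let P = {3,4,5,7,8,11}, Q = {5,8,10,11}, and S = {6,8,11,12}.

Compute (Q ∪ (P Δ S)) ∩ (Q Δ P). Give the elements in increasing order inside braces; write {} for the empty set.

P Δ S = {3,4,5,6,7,12}
Q ∪ (P Δ S) = {3,4,5,6,7,8,10,11,12}
Q Δ P = {3,4,7,10}
(Q ∪ (P Δ S)) ∩ (Q Δ P) = {3,4,7,10}

{3,4,7,10}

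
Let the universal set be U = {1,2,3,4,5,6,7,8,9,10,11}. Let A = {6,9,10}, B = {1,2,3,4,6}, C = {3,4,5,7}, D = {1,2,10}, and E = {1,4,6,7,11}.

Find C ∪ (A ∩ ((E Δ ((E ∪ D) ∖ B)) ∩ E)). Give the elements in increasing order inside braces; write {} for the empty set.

{3,4,5,6,7}

E ∪ D = {1,2,4,6,7,10,11}
(E ∪ D) ∖ B = {7,10,11}
E Δ ((E ∪ D) ∖ B) = {1,4,6,10}
(E Δ ((E ∪ D) ∖ B)) ∩ E = {1,4,6}
A ∩ ((E Δ ((E ∪ D) ∖ B)) ∩ E) = {6}
C ∪ (A ∩ ((E Δ ((E ∪ D) ∖ B)) ∩ E)) = {3,4,5,6,7}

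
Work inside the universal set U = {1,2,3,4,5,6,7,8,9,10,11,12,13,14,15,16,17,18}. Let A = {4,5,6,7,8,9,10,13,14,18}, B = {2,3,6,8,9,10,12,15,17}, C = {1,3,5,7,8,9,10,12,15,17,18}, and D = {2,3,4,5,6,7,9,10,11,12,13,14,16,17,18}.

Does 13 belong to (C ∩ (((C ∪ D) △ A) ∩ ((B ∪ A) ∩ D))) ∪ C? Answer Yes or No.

13 ∉ C and 13 ∈ D, so 13 ∈ C ∪ D
13 ∈ (C ∪ D) and 13 ∈ A, so 13 ∉ (C ∪ D) △ A
13 ∉ B and 13 ∈ A, so 13 ∈ B ∪ A
13 ∈ (B ∪ A) and 13 ∈ D, so 13 ∈ (B ∪ A) ∩ D
13 ∉ ((C ∪ D) △ A) and 13 ∈ ((B ∪ A) ∩ D), so 13 ∉ ((C ∪ D) △ A) ∩ ((B ∪ A) ∩ D)
13 ∉ C and 13 ∉ (((C ∪ D) △ A) ∩ ((B ∪ A) ∩ D)), so 13 ∉ C ∩ (((C ∪ D) △ A) ∩ ((B ∪ A) ∩ D))
13 ∉ (C ∩ (((C ∪ D) △ A) ∩ ((B ∪ A) ∩ D))) and 13 ∉ C, so 13 ∉ (C ∩ (((C ∪ D) △ A) ∩ ((B ∪ A) ∩ D))) ∪ C

No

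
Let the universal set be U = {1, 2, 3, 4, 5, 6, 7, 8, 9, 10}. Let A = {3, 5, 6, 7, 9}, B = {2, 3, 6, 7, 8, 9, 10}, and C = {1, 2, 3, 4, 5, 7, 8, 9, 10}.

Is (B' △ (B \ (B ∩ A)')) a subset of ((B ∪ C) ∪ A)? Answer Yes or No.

Yes

B' = {1, 4, 5}
B ∩ A = {3, 6, 7, 9}
(B ∩ A)' = {1, 2, 4, 5, 8, 10}
B \ (B ∩ A)' = {3, 6, 7, 9}
B' △ (B \ (B ∩ A)') = {1, 3, 4, 5, 6, 7, 9}
B ∪ C = {1, 2, 3, 4, 5, 6, 7, 8, 9, 10}
(B ∪ C) ∪ A = {1, 2, 3, 4, 5, 6, 7, 8, 9, 10}
Every element of {1, 3, 4, 5, 6, 7, 9} is in {1, 2, 3, 4, 5, 6, 7, 8, 9, 10}, so B' △ (B \ (B ∩ A)') ⊆ (B ∪ C) ∪ A.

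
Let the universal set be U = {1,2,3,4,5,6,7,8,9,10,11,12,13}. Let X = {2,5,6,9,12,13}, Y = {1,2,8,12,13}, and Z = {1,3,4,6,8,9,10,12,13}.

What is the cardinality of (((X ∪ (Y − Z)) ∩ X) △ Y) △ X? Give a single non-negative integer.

Y − Z = {2}
X ∪ (Y − Z) = {2,5,6,9,12,13}
(X ∪ (Y − Z)) ∩ X = {2,5,6,9,12,13}
((X ∪ (Y − Z)) ∩ X) △ Y = {1,5,6,8,9}
(((X ∪ (Y − Z)) ∩ X) △ Y) △ X = {1,2,8,12,13}
|(((X ∪ (Y − Z)) ∩ X) △ Y) △ X| = 5

5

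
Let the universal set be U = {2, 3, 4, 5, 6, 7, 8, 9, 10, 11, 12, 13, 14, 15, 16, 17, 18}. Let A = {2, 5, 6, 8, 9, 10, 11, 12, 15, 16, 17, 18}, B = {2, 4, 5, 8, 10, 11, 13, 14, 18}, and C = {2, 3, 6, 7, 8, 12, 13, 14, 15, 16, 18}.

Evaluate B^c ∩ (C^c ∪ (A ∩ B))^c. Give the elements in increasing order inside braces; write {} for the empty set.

{3, 6, 7, 12, 15, 16}

B^c = {3, 6, 7, 9, 12, 15, 16, 17}
C^c = {4, 5, 9, 10, 11, 17}
A ∩ B = {2, 5, 8, 10, 11, 18}
C^c ∪ (A ∩ B) = {2, 4, 5, 8, 9, 10, 11, 17, 18}
(C^c ∪ (A ∩ B))^c = {3, 6, 7, 12, 13, 14, 15, 16}
B^c ∩ (C^c ∪ (A ∩ B))^c = {3, 6, 7, 12, 15, 16}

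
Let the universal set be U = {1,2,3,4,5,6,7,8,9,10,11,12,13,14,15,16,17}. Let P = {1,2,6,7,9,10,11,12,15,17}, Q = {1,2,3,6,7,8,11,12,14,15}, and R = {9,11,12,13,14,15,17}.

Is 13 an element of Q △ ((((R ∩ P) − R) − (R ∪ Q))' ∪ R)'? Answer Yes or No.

13 ∈ R and 13 ∉ P, so 13 ∉ R ∩ P
13 ∉ (R ∩ P) and 13 ∈ R, so 13 ∉ (R ∩ P) − R
13 ∈ R and 13 ∉ Q, so 13 ∈ R ∪ Q
13 ∉ ((R ∩ P) − R) and 13 ∈ (R ∪ Q), so 13 ∉ ((R ∩ P) − R) − (R ∪ Q)
13 ∈ (((R ∩ P) − R) − (R ∪ Q))' since 13 ∉ (((R ∩ P) − R) − (R ∪ Q))
13 ∈ (((R ∩ P) − R) − (R ∪ Q))' and 13 ∈ R, so 13 ∈ (((R ∩ P) − R) − (R ∪ Q))' ∪ R
13 ∉ ((((R ∩ P) − R) − (R ∪ Q))' ∪ R)' since 13 ∈ ((((R ∩ P) − R) − (R ∪ Q))' ∪ R)
13 ∉ Q and 13 ∉ ((((R ∩ P) − R) − (R ∪ Q))' ∪ R)', so 13 ∉ Q △ ((((R ∩ P) − R) − (R ∪ Q))' ∪ R)'

No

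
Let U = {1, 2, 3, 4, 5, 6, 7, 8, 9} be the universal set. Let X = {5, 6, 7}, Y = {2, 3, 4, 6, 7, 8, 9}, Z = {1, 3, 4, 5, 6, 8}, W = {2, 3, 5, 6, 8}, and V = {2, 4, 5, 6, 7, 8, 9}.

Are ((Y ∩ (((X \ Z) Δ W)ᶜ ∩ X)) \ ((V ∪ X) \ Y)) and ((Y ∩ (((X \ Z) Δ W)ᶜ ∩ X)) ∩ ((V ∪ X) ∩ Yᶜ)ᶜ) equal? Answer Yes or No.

X \ Z = {7}
(X \ Z) Δ W = {2, 3, 5, 6, 7, 8}
((X \ Z) Δ W)ᶜ = {1, 4, 9}
((X \ Z) Δ W)ᶜ ∩ X = {}
Y ∩ (((X \ Z) Δ W)ᶜ ∩ X) = {}
V ∪ X = {2, 4, 5, 6, 7, 8, 9}
(V ∪ X) \ Y = {5}
(Y ∩ (((X \ Z) Δ W)ᶜ ∩ X)) \ ((V ∪ X) \ Y) = {}
Yᶜ = {1, 5}
(V ∪ X) ∩ Yᶜ = {5}
((V ∪ X) ∩ Yᶜ)ᶜ = {1, 2, 3, 4, 6, 7, 8, 9}
(Y ∩ (((X \ Z) Δ W)ᶜ ∩ X)) ∩ ((V ∪ X) ∩ Yᶜ)ᶜ = {}
Both equal {}, so (Y ∩ (((X \ Z) Δ W)ᶜ ∩ X)) \ ((V ∪ X) \ Y) = (Y ∩ (((X \ Z) Δ W)ᶜ ∩ X)) ∩ ((V ∪ X) ∩ Yᶜ)ᶜ.

Yes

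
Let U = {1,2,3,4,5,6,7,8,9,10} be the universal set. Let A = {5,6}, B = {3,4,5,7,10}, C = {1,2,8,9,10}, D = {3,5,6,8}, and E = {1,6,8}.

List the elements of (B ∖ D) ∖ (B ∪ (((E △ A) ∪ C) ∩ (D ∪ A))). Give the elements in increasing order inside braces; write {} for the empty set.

B ∖ D = {4,7,10}
E △ A = {1,5,8}
(E △ A) ∪ C = {1,2,5,8,9,10}
D ∪ A = {3,5,6,8}
((E △ A) ∪ C) ∩ (D ∪ A) = {5,8}
B ∪ (((E △ A) ∪ C) ∩ (D ∪ A)) = {3,4,5,7,8,10}
(B ∖ D) ∖ (B ∪ (((E △ A) ∪ C) ∩ (D ∪ A))) = {}

{}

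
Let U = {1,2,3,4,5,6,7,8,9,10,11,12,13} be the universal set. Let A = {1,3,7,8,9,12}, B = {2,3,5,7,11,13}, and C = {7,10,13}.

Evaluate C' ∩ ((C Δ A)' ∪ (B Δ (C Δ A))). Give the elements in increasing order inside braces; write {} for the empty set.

C' = {1,2,3,4,5,6,8,9,11,12}
C Δ A = {1,3,8,9,10,12,13}
(C Δ A)' = {2,4,5,6,7,11}
B Δ (C Δ A) = {1,2,5,7,8,9,10,11,12}
(C Δ A)' ∪ (B Δ (C Δ A)) = {1,2,4,5,6,7,8,9,10,11,12}
C' ∩ ((C Δ A)' ∪ (B Δ (C Δ A))) = {1,2,4,5,6,8,9,11,12}

{1,2,4,5,6,8,9,11,12}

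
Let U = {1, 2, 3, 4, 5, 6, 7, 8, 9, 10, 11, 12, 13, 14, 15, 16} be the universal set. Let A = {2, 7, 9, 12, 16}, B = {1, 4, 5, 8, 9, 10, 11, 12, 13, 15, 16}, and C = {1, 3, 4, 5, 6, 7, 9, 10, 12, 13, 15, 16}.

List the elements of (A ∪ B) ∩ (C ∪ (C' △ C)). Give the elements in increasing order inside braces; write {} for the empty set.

{1, 2, 4, 5, 7, 8, 9, 10, 11, 12, 13, 15, 16}

A ∪ B = {1, 2, 4, 5, 7, 8, 9, 10, 11, 12, 13, 15, 16}
C' = {2, 8, 11, 14}
C' △ C = {1, 2, 3, 4, 5, 6, 7, 8, 9, 10, 11, 12, 13, 14, 15, 16}
C ∪ (C' △ C) = {1, 2, 3, 4, 5, 6, 7, 8, 9, 10, 11, 12, 13, 14, 15, 16}
(A ∪ B) ∩ (C ∪ (C' △ C)) = {1, 2, 4, 5, 7, 8, 9, 10, 11, 12, 13, 15, 16}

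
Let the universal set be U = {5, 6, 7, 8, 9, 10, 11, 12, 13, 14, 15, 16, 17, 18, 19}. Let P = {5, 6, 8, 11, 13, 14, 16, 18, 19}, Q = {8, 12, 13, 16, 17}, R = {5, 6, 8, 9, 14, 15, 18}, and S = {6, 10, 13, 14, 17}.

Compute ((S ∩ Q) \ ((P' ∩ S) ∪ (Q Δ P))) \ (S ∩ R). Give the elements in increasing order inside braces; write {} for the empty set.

{13}

S ∩ Q = {13, 17}
P' = {7, 9, 10, 12, 15, 17}
P' ∩ S = {10, 17}
Q Δ P = {5, 6, 11, 12, 14, 17, 18, 19}
(P' ∩ S) ∪ (Q Δ P) = {5, 6, 10, 11, 12, 14, 17, 18, 19}
(S ∩ Q) \ ((P' ∩ S) ∪ (Q Δ P)) = {13}
S ∩ R = {6, 14}
((S ∩ Q) \ ((P' ∩ S) ∪ (Q Δ P))) \ (S ∩ R) = {13}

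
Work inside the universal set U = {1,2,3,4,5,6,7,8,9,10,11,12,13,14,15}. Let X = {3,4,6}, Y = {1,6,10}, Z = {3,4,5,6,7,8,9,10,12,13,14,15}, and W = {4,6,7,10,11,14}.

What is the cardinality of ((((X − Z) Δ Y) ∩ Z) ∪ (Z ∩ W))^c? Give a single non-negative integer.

10

X − Z = {}
(X − Z) Δ Y = {1,6,10}
((X − Z) Δ Y) ∩ Z = {6,10}
Z ∩ W = {4,6,7,10,14}
(((X − Z) Δ Y) ∩ Z) ∪ (Z ∩ W) = {4,6,7,10,14}
((((X − Z) Δ Y) ∩ Z) ∪ (Z ∩ W))^c = {1,2,3,5,8,9,11,12,13,15}
|((((X − Z) Δ Y) ∩ Z) ∪ (Z ∩ W))^c| = 10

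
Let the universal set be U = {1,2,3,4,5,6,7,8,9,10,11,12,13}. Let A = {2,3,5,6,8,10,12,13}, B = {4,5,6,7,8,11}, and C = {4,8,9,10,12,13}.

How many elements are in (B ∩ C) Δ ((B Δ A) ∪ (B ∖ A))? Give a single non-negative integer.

8

B ∩ C = {4,8}
B Δ A = {2,3,4,7,10,11,12,13}
B ∖ A = {4,7,11}
(B Δ A) ∪ (B ∖ A) = {2,3,4,7,10,11,12,13}
(B ∩ C) Δ ((B Δ A) ∪ (B ∖ A)) = {2,3,7,8,10,11,12,13}
|(B ∩ C) Δ ((B Δ A) ∪ (B ∖ A))| = 8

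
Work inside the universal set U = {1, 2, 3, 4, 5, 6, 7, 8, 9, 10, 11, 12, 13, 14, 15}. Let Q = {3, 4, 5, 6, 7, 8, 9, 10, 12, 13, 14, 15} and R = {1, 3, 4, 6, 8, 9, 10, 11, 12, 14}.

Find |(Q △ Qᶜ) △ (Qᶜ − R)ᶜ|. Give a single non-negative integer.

1

Qᶜ = {1, 2, 11}
Q △ Qᶜ = {1, 2, 3, 4, 5, 6, 7, 8, 9, 10, 11, 12, 13, 14, 15}
Qᶜ − R = {2}
(Qᶜ − R)ᶜ = {1, 3, 4, 5, 6, 7, 8, 9, 10, 11, 12, 13, 14, 15}
(Q △ Qᶜ) △ (Qᶜ − R)ᶜ = {2}
|(Q △ Qᶜ) △ (Qᶜ − R)ᶜ| = 1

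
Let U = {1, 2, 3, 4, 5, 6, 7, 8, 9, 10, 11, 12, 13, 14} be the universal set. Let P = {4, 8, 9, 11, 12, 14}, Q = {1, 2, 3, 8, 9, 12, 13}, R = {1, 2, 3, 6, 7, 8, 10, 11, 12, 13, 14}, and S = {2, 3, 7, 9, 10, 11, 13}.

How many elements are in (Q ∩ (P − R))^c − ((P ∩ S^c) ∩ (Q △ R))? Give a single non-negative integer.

P − R = {4, 9}
Q ∩ (P − R) = {9}
(Q ∩ (P − R))^c = {1, 2, 3, 4, 5, 6, 7, 8, 10, 11, 12, 13, 14}
S^c = {1, 4, 5, 6, 8, 12, 14}
P ∩ S^c = {4, 8, 12, 14}
Q △ R = {6, 7, 9, 10, 11, 14}
(P ∩ S^c) ∩ (Q △ R) = {14}
(Q ∩ (P − R))^c − ((P ∩ S^c) ∩ (Q △ R)) = {1, 2, 3, 4, 5, 6, 7, 8, 10, 11, 12, 13}
|(Q ∩ (P − R))^c − ((P ∩ S^c) ∩ (Q △ R))| = 12

12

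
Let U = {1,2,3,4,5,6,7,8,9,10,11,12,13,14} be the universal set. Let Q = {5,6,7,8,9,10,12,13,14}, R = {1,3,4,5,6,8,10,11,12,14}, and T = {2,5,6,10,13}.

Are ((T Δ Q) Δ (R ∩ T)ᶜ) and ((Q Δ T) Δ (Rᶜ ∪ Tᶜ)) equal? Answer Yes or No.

Yes

T Δ Q = {2,7,8,9,12,14}
R ∩ T = {5,6,10}
(R ∩ T)ᶜ = {1,2,3,4,7,8,9,11,12,13,14}
(T Δ Q) Δ (R ∩ T)ᶜ = {1,3,4,11,13}
Q Δ T = {2,7,8,9,12,14}
Rᶜ = {2,7,9,13}
Tᶜ = {1,3,4,7,8,9,11,12,14}
Rᶜ ∪ Tᶜ = {1,2,3,4,7,8,9,11,12,13,14}
(Q Δ T) Δ (Rᶜ ∪ Tᶜ) = {1,3,4,11,13}
Both equal {1,3,4,11,13}, so (T Δ Q) Δ (R ∩ T)ᶜ = (Q Δ T) Δ (Rᶜ ∪ Tᶜ).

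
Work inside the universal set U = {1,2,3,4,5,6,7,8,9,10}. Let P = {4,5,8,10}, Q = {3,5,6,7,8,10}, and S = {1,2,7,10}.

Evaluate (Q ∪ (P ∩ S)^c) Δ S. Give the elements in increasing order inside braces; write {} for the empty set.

P ∩ S = {10}
(P ∩ S)^c = {1,2,3,4,5,6,7,8,9}
Q ∪ (P ∩ S)^c = {1,2,3,4,5,6,7,8,9,10}
(Q ∪ (P ∩ S)^c) Δ S = {3,4,5,6,8,9}

{3,4,5,6,8,9}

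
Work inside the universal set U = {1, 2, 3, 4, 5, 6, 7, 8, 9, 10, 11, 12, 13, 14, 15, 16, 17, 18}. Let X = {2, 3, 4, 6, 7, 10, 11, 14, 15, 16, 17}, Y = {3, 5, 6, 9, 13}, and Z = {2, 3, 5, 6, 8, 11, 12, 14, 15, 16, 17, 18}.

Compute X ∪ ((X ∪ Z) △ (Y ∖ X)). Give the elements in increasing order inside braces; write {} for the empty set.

{2, 3, 4, 6, 7, 8, 9, 10, 11, 12, 13, 14, 15, 16, 17, 18}

X ∪ Z = {2, 3, 4, 5, 6, 7, 8, 10, 11, 12, 14, 15, 16, 17, 18}
Y ∖ X = {5, 9, 13}
(X ∪ Z) △ (Y ∖ X) = {2, 3, 4, 6, 7, 8, 9, 10, 11, 12, 13, 14, 15, 16, 17, 18}
X ∪ ((X ∪ Z) △ (Y ∖ X)) = {2, 3, 4, 6, 7, 8, 9, 10, 11, 12, 13, 14, 15, 16, 17, 18}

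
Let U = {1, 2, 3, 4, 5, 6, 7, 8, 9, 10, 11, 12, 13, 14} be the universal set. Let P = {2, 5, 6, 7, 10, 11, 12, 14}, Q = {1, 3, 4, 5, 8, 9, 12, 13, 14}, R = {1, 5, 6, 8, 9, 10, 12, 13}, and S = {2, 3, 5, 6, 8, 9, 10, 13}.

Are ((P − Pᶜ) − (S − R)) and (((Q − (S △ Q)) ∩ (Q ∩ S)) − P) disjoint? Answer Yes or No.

Yes

Pᶜ = {1, 3, 4, 8, 9, 13}
P − Pᶜ = {2, 5, 6, 7, 10, 11, 12, 14}
S − R = {2, 3}
(P − Pᶜ) − (S − R) = {5, 6, 7, 10, 11, 12, 14}
S △ Q = {1, 2, 4, 6, 10, 12, 14}
Q − (S △ Q) = {3, 5, 8, 9, 13}
Q ∩ S = {3, 5, 8, 9, 13}
(Q − (S △ Q)) ∩ (Q ∩ S) = {3, 5, 8, 9, 13}
((Q − (S △ Q)) ∩ (Q ∩ S)) − P = {3, 8, 9, 13}
{5, 6, 7, 10, 11, 12, 14} and {3, 8, 9, 13} share no elements.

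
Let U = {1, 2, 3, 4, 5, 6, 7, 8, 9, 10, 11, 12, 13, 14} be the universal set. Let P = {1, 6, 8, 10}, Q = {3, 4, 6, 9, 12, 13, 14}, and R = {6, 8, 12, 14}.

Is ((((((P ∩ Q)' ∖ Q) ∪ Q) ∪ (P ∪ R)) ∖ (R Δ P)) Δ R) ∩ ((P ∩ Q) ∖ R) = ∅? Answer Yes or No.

Yes

P ∩ Q = {6}
(P ∩ Q)' = {1, 2, 3, 4, 5, 7, 8, 9, 10, 11, 12, 13, 14}
(P ∩ Q)' ∖ Q = {1, 2, 5, 7, 8, 10, 11}
((P ∩ Q)' ∖ Q) ∪ Q = {1, 2, 3, 4, 5, 6, 7, 8, 9, 10, 11, 12, 13, 14}
P ∪ R = {1, 6, 8, 10, 12, 14}
(((P ∩ Q)' ∖ Q) ∪ Q) ∪ (P ∪ R) = {1, 2, 3, 4, 5, 6, 7, 8, 9, 10, 11, 12, 13, 14}
R Δ P = {1, 10, 12, 14}
((((P ∩ Q)' ∖ Q) ∪ Q) ∪ (P ∪ R)) ∖ (R Δ P) = {2, 3, 4, 5, 6, 7, 8, 9, 11, 13}
(((((P ∩ Q)' ∖ Q) ∪ Q) ∪ (P ∪ R)) ∖ (R Δ P)) Δ R = {2, 3, 4, 5, 7, 9, 11, 12, 13, 14}
(P ∩ Q) ∖ R = {}
{2, 3, 4, 5, 7, 9, 11, 12, 13, 14} and {} share no elements.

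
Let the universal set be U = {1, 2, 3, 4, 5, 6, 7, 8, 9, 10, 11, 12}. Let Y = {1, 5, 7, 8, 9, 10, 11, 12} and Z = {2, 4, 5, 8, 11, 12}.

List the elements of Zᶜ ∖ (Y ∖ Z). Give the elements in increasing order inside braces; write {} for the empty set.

Zᶜ = {1, 3, 6, 7, 9, 10}
Y ∖ Z = {1, 7, 9, 10}
Zᶜ ∖ (Y ∖ Z) = {3, 6}

{3, 6}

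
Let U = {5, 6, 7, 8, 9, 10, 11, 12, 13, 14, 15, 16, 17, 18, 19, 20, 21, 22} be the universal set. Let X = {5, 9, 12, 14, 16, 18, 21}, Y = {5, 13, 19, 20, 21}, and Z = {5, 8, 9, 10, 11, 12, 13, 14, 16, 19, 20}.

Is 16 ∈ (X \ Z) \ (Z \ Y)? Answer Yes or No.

No

16 ∈ X and 16 ∈ Z, so 16 ∉ X \ Z
16 ∈ Z and 16 ∉ Y, so 16 ∈ Z \ Y
16 ∉ (X \ Z) and 16 ∈ (Z \ Y), so 16 ∉ (X \ Z) \ (Z \ Y)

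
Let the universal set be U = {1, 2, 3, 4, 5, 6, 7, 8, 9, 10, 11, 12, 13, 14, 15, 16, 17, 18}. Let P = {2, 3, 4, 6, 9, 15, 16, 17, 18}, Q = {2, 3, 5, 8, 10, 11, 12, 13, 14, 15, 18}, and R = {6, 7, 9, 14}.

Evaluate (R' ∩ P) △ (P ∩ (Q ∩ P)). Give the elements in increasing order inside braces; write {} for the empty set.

R' = {1, 2, 3, 4, 5, 8, 10, 11, 12, 13, 15, 16, 17, 18}
R' ∩ P = {2, 3, 4, 15, 16, 17, 18}
Q ∩ P = {2, 3, 15, 18}
P ∩ (Q ∩ P) = {2, 3, 15, 18}
(R' ∩ P) △ (P ∩ (Q ∩ P)) = {4, 16, 17}

{4, 16, 17}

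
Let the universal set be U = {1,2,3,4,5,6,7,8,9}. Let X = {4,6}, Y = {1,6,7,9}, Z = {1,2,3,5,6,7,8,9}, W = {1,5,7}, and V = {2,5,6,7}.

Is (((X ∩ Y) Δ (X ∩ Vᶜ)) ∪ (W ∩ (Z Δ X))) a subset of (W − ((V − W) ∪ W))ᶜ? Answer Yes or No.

X ∩ Y = {6}
Vᶜ = {1,3,4,8,9}
X ∩ Vᶜ = {4}
(X ∩ Y) Δ (X ∩ Vᶜ) = {4,6}
Z Δ X = {1,2,3,4,5,7,8,9}
W ∩ (Z Δ X) = {1,5,7}
((X ∩ Y) Δ (X ∩ Vᶜ)) ∪ (W ∩ (Z Δ X)) = {1,4,5,6,7}
V − W = {2,6}
(V − W) ∪ W = {1,2,5,6,7}
W − ((V − W) ∪ W) = {}
(W − ((V − W) ∪ W))ᶜ = {1,2,3,4,5,6,7,8,9}
Every element of {1,4,5,6,7} is in {1,2,3,4,5,6,7,8,9}, so ((X ∩ Y) Δ (X ∩ Vᶜ)) ∪ (W ∩ (Z Δ X)) ⊆ (W − ((V − W) ∪ W))ᶜ.

Yes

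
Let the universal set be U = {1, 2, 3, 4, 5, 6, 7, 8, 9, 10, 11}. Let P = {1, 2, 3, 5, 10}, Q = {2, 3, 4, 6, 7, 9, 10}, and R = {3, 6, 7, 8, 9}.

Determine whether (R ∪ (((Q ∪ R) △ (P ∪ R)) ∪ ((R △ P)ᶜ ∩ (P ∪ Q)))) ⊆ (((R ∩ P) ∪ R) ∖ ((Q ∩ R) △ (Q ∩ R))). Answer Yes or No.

Q ∪ R = {2, 3, 4, 6, 7, 8, 9, 10}
P ∪ R = {1, 2, 3, 5, 6, 7, 8, 9, 10}
(Q ∪ R) △ (P ∪ R) = {1, 4, 5}
R △ P = {1, 2, 5, 6, 7, 8, 9, 10}
(R △ P)ᶜ = {3, 4, 11}
P ∪ Q = {1, 2, 3, 4, 5, 6, 7, 9, 10}
(R △ P)ᶜ ∩ (P ∪ Q) = {3, 4}
((Q ∪ R) △ (P ∪ R)) ∪ ((R △ P)ᶜ ∩ (P ∪ Q)) = {1, 3, 4, 5}
R ∪ (((Q ∪ R) △ (P ∪ R)) ∪ ((R △ P)ᶜ ∩ (P ∪ Q))) = {1, 3, 4, 5, 6, 7, 8, 9}
R ∩ P = {3}
(R ∩ P) ∪ R = {3, 6, 7, 8, 9}
Q ∩ R = {3, 6, 7, 9}
(Q ∩ R) △ (Q ∩ R) = {}
((R ∩ P) ∪ R) ∖ ((Q ∩ R) △ (Q ∩ R)) = {3, 6, 7, 8, 9}
1 ∈ R ∪ (((Q ∪ R) △ (P ∪ R)) ∪ ((R △ P)ᶜ ∩ (P ∪ Q))) but 1 ∉ ((R ∩ P) ∪ R) ∖ ((Q ∩ R) △ (Q ∩ R)), so the inclusion fails.

No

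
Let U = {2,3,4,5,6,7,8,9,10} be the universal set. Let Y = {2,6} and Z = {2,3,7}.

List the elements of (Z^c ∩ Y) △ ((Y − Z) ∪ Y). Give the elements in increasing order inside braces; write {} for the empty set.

{2}

Z^c = {4,5,6,8,9,10}
Z^c ∩ Y = {6}
Y − Z = {6}
(Y − Z) ∪ Y = {2,6}
(Z^c ∩ Y) △ ((Y − Z) ∪ Y) = {2}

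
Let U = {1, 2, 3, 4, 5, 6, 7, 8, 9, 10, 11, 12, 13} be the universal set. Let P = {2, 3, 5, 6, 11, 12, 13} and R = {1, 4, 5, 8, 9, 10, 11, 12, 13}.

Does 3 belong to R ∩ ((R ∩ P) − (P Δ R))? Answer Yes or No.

No

3 ∉ R and 3 ∈ P, so 3 ∉ R ∩ P
3 ∈ P and 3 ∉ R, so 3 ∈ P Δ R
3 ∉ (R ∩ P) and 3 ∈ (P Δ R), so 3 ∉ (R ∩ P) − (P Δ R)
3 ∉ R and 3 ∉ ((R ∩ P) − (P Δ R)), so 3 ∉ R ∩ ((R ∩ P) − (P Δ R))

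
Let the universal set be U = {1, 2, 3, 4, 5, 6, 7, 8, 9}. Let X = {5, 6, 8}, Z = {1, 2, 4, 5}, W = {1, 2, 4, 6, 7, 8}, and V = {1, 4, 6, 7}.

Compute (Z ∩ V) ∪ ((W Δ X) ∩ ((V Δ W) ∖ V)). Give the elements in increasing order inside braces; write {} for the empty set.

{1, 2, 4}

Z ∩ V = {1, 4}
W Δ X = {1, 2, 4, 5, 7}
V Δ W = {2, 8}
(V Δ W) ∖ V = {2, 8}
(W Δ X) ∩ ((V Δ W) ∖ V) = {2}
(Z ∩ V) ∪ ((W Δ X) ∩ ((V Δ W) ∖ V)) = {1, 2, 4}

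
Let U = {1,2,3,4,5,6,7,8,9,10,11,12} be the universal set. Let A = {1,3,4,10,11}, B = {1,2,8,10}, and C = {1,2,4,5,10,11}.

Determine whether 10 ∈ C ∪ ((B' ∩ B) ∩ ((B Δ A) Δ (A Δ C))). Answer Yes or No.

10 ∈ B, so 10 ∉ B'
10 ∉ B' and 10 ∈ B, so 10 ∉ B' ∩ B
10 ∈ B and 10 ∈ A, so 10 ∉ B Δ A
10 ∈ A and 10 ∈ C, so 10 ∉ A Δ C
10 ∉ (B Δ A) and 10 ∉ (A Δ C), so 10 ∉ (B Δ A) Δ (A Δ C)
10 ∉ (B' ∩ B) and 10 ∉ ((B Δ A) Δ (A Δ C)), so 10 ∉ (B' ∩ B) ∩ ((B Δ A) Δ (A Δ C))
10 ∈ C and 10 ∉ ((B' ∩ B) ∩ ((B Δ A) Δ (A Δ C))), so 10 ∈ C ∪ ((B' ∩ B) ∩ ((B Δ A) Δ (A Δ C)))

Yes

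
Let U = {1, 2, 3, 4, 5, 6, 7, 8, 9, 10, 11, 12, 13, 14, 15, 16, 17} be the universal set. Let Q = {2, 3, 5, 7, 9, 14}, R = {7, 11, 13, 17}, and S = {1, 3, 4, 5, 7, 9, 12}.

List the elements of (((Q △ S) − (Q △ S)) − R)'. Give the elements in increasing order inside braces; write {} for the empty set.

Q △ S = {1, 2, 4, 12, 14}
(Q △ S) − (Q △ S) = {}
((Q △ S) − (Q △ S)) − R = {}
(((Q △ S) − (Q △ S)) − R)' = {1, 2, 3, 4, 5, 6, 7, 8, 9, 10, 11, 12, 13, 14, 15, 16, 17}

{1, 2, 3, 4, 5, 6, 7, 8, 9, 10, 11, 12, 13, 14, 15, 16, 17}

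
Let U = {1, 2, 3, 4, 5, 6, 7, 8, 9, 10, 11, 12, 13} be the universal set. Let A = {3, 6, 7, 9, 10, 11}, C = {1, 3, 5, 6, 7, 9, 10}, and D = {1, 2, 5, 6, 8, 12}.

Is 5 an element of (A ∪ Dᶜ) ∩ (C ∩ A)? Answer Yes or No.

No

5 ∈ D, so 5 ∉ Dᶜ
5 ∉ A and 5 ∉ Dᶜ, so 5 ∉ A ∪ Dᶜ
5 ∈ C and 5 ∉ A, so 5 ∉ C ∩ A
5 ∉ (A ∪ Dᶜ) and 5 ∉ (C ∩ A), so 5 ∉ (A ∪ Dᶜ) ∩ (C ∩ A)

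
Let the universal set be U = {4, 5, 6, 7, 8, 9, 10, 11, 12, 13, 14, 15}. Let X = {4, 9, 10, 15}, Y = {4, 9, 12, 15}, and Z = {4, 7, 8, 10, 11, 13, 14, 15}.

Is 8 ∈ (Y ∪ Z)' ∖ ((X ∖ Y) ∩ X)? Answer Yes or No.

8 ∉ Y and 8 ∈ Z, so 8 ∈ Y ∪ Z
8 ∉ (Y ∪ Z)' since 8 ∈ (Y ∪ Z)
8 ∉ X and 8 ∉ Y, so 8 ∉ X ∖ Y
8 ∉ (X ∖ Y) and 8 ∉ X, so 8 ∉ (X ∖ Y) ∩ X
8 ∉ (Y ∪ Z)' and 8 ∉ ((X ∖ Y) ∩ X), so 8 ∉ (Y ∪ Z)' ∖ ((X ∖ Y) ∩ X)

No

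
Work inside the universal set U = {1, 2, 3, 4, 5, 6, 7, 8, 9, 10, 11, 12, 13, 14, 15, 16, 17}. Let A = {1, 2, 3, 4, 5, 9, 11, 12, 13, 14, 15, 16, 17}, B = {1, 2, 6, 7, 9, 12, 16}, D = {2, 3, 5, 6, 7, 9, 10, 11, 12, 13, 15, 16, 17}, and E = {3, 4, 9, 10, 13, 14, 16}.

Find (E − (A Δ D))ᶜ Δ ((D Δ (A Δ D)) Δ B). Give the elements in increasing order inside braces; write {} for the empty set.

{1, 2, 3, 8, 10, 12, 13}

A Δ D = {1, 4, 6, 7, 10, 14}
E − (A Δ D) = {3, 9, 13, 16}
(E − (A Δ D))ᶜ = {1, 2, 4, 5, 6, 7, 8, 10, 11, 12, 14, 15, 17}
D Δ (A Δ D) = {1, 2, 3, 4, 5, 9, 11, 12, 13, 14, 15, 16, 17}
(D Δ (A Δ D)) Δ B = {3, 4, 5, 6, 7, 11, 13, 14, 15, 17}
(E − (A Δ D))ᶜ Δ ((D Δ (A Δ D)) Δ B) = {1, 2, 3, 8, 10, 12, 13}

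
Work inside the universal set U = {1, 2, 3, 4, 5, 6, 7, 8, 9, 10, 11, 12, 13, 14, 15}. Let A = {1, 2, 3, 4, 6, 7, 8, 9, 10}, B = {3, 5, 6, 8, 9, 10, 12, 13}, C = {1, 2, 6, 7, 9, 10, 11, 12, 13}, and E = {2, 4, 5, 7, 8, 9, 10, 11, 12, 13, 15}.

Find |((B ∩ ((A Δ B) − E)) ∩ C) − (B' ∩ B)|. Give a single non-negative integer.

A Δ B = {1, 2, 4, 5, 7, 12, 13}
(A Δ B) − E = {1}
B ∩ ((A Δ B) − E) = {}
(B ∩ ((A Δ B) − E)) ∩ C = {}
B' = {1, 2, 4, 7, 11, 14, 15}
B' ∩ B = {}
((B ∩ ((A Δ B) − E)) ∩ C) − (B' ∩ B) = {}
|((B ∩ ((A Δ B) − E)) ∩ C) − (B' ∩ B)| = 0

0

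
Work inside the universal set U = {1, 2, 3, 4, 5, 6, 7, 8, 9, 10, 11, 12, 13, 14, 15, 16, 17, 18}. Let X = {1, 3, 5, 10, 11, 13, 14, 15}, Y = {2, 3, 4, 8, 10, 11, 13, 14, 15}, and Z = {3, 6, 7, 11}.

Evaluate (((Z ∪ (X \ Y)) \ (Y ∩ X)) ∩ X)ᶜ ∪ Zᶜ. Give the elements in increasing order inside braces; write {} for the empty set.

{1, 2, 3, 4, 5, 6, 7, 8, 9, 10, 11, 12, 13, 14, 15, 16, 17, 18}

X \ Y = {1, 5}
Z ∪ (X \ Y) = {1, 3, 5, 6, 7, 11}
Y ∩ X = {3, 10, 11, 13, 14, 15}
(Z ∪ (X \ Y)) \ (Y ∩ X) = {1, 5, 6, 7}
((Z ∪ (X \ Y)) \ (Y ∩ X)) ∩ X = {1, 5}
(((Z ∪ (X \ Y)) \ (Y ∩ X)) ∩ X)ᶜ = {2, 3, 4, 6, 7, 8, 9, 10, 11, 12, 13, 14, 15, 16, 17, 18}
Zᶜ = {1, 2, 4, 5, 8, 9, 10, 12, 13, 14, 15, 16, 17, 18}
(((Z ∪ (X \ Y)) \ (Y ∩ X)) ∩ X)ᶜ ∪ Zᶜ = {1, 2, 3, 4, 5, 6, 7, 8, 9, 10, 11, 12, 13, 14, 15, 16, 17, 18}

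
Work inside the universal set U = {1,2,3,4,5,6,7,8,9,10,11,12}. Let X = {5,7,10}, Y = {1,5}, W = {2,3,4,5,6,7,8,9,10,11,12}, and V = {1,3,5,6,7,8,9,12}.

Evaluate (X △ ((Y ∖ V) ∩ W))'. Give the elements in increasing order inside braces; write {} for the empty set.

{1,2,3,4,6,8,9,11,12}

Y ∖ V = {}
(Y ∖ V) ∩ W = {}
X △ ((Y ∖ V) ∩ W) = {5,7,10}
(X △ ((Y ∖ V) ∩ W))' = {1,2,3,4,6,8,9,11,12}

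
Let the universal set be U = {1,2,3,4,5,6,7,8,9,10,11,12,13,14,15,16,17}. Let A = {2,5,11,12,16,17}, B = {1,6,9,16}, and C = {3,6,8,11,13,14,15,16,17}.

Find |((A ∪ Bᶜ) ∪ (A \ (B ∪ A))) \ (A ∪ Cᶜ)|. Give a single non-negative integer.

Bᶜ = {2,3,4,5,7,8,10,11,12,13,14,15,17}
A ∪ Bᶜ = {2,3,4,5,7,8,10,11,12,13,14,15,16,17}
B ∪ A = {1,2,5,6,9,11,12,16,17}
A \ (B ∪ A) = {}
(A ∪ Bᶜ) ∪ (A \ (B ∪ A)) = {2,3,4,5,7,8,10,11,12,13,14,15,16,17}
Cᶜ = {1,2,4,5,7,9,10,12}
A ∪ Cᶜ = {1,2,4,5,7,9,10,11,12,16,17}
((A ∪ Bᶜ) ∪ (A \ (B ∪ A))) \ (A ∪ Cᶜ) = {3,8,13,14,15}
|((A ∪ Bᶜ) ∪ (A \ (B ∪ A))) \ (A ∪ Cᶜ)| = 5

5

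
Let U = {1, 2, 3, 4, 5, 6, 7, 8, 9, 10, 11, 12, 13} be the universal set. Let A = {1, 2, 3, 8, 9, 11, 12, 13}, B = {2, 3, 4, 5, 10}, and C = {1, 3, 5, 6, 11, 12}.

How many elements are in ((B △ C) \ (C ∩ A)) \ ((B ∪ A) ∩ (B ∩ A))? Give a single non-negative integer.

B △ C = {1, 2, 4, 6, 10, 11, 12}
C ∩ A = {1, 3, 11, 12}
(B △ C) \ (C ∩ A) = {2, 4, 6, 10}
B ∪ A = {1, 2, 3, 4, 5, 8, 9, 10, 11, 12, 13}
B ∩ A = {2, 3}
(B ∪ A) ∩ (B ∩ A) = {2, 3}
((B △ C) \ (C ∩ A)) \ ((B ∪ A) ∩ (B ∩ A)) = {4, 6, 10}
|((B △ C) \ (C ∩ A)) \ ((B ∪ A) ∩ (B ∩ A))| = 3

3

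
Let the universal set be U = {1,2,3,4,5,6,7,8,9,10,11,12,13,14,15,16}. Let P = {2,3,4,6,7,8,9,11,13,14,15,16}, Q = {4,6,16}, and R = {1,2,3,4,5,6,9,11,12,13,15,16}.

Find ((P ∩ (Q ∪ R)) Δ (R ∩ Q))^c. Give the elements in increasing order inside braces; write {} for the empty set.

Q ∪ R = {1,2,3,4,5,6,9,11,12,13,15,16}
P ∩ (Q ∪ R) = {2,3,4,6,9,11,13,15,16}
R ∩ Q = {4,6,16}
(P ∩ (Q ∪ R)) Δ (R ∩ Q) = {2,3,9,11,13,15}
((P ∩ (Q ∪ R)) Δ (R ∩ Q))^c = {1,4,5,6,7,8,10,12,14,16}

{1,4,5,6,7,8,10,12,14,16}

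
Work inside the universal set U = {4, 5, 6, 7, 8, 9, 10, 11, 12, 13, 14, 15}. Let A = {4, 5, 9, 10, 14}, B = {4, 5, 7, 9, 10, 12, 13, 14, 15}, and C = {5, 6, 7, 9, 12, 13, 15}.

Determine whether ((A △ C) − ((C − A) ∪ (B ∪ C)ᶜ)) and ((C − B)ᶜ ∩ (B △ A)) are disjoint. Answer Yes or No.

Yes

A △ C = {4, 6, 7, 10, 12, 13, 14, 15}
C − A = {6, 7, 12, 13, 15}
B ∪ C = {4, 5, 6, 7, 9, 10, 12, 13, 14, 15}
(B ∪ C)ᶜ = {8, 11}
(C − A) ∪ (B ∪ C)ᶜ = {6, 7, 8, 11, 12, 13, 15}
(A △ C) − ((C − A) ∪ (B ∪ C)ᶜ) = {4, 10, 14}
C − B = {6}
(C − B)ᶜ = {4, 5, 7, 8, 9, 10, 11, 12, 13, 14, 15}
B △ A = {7, 12, 13, 15}
(C − B)ᶜ ∩ (B △ A) = {7, 12, 13, 15}
{4, 10, 14} and {7, 12, 13, 15} share no elements.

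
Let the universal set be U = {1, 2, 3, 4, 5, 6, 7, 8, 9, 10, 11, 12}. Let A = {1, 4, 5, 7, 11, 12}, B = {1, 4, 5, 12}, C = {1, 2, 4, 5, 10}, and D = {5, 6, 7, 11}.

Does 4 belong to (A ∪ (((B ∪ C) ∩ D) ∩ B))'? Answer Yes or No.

4 ∈ B and 4 ∈ C, so 4 ∈ B ∪ C
4 ∈ (B ∪ C) and 4 ∉ D, so 4 ∉ (B ∪ C) ∩ D
4 ∉ ((B ∪ C) ∩ D) and 4 ∈ B, so 4 ∉ ((B ∪ C) ∩ D) ∩ B
4 ∈ A and 4 ∉ (((B ∪ C) ∩ D) ∩ B), so 4 ∈ A ∪ (((B ∪ C) ∩ D) ∩ B)
4 ∉ (A ∪ (((B ∪ C) ∩ D) ∩ B))' since 4 ∈ (A ∪ (((B ∪ C) ∩ D) ∩ B))

No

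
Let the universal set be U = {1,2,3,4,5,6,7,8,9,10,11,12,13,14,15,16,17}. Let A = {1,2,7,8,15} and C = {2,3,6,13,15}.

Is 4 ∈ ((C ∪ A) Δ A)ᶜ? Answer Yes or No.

Yes

4 ∉ C and 4 ∉ A, so 4 ∉ C ∪ A
4 ∉ (C ∪ A) and 4 ∉ A, so 4 ∉ (C ∪ A) Δ A
4 ∈ ((C ∪ A) Δ A)ᶜ since 4 ∉ ((C ∪ A) Δ A)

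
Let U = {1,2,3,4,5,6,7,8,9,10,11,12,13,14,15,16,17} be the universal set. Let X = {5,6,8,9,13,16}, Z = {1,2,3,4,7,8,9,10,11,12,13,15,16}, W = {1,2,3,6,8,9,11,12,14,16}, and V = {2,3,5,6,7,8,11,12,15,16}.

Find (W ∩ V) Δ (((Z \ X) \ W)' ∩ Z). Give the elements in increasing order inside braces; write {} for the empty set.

{1,6,9,13}

W ∩ V = {2,3,6,8,11,12,16}
Z \ X = {1,2,3,4,7,10,11,12,15}
(Z \ X) \ W = {4,7,10,15}
((Z \ X) \ W)' = {1,2,3,5,6,8,9,11,12,13,14,16,17}
((Z \ X) \ W)' ∩ Z = {1,2,3,8,9,11,12,13,16}
(W ∩ V) Δ (((Z \ X) \ W)' ∩ Z) = {1,6,9,13}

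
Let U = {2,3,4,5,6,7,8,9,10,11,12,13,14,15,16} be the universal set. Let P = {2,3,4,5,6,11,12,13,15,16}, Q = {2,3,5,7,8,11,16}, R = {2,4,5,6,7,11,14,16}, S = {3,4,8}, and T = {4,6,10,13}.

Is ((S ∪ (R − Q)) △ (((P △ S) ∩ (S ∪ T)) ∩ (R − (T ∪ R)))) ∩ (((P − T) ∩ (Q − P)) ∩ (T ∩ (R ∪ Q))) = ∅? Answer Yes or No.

R − Q = {4,6,14}
S ∪ (R − Q) = {3,4,6,8,14}
P △ S = {2,5,6,8,11,12,13,15,16}
S ∪ T = {3,4,6,8,10,13}
(P △ S) ∩ (S ∪ T) = {6,8,13}
T ∪ R = {2,4,5,6,7,10,11,13,14,16}
R − (T ∪ R) = {}
((P △ S) ∩ (S ∪ T)) ∩ (R − (T ∪ R)) = {}
(S ∪ (R − Q)) △ (((P △ S) ∩ (S ∪ T)) ∩ (R − (T ∪ R))) = {3,4,6,8,14}
P − T = {2,3,5,11,12,15,16}
Q − P = {7,8}
(P − T) ∩ (Q − P) = {}
R ∪ Q = {2,3,4,5,6,7,8,11,14,16}
T ∩ (R ∪ Q) = {4,6}
((P − T) ∩ (Q − P)) ∩ (T ∩ (R ∪ Q)) = {}
{3,4,6,8,14} and {} share no elements.

Yes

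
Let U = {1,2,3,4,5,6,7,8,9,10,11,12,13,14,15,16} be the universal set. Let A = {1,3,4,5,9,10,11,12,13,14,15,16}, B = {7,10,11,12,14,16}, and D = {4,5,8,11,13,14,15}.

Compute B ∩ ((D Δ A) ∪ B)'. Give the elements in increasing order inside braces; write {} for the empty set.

D Δ A = {1,3,8,9,10,12,16}
(D Δ A) ∪ B = {1,3,7,8,9,10,11,12,14,16}
((D Δ A) ∪ B)' = {2,4,5,6,13,15}
B ∩ ((D Δ A) ∪ B)' = {}

{}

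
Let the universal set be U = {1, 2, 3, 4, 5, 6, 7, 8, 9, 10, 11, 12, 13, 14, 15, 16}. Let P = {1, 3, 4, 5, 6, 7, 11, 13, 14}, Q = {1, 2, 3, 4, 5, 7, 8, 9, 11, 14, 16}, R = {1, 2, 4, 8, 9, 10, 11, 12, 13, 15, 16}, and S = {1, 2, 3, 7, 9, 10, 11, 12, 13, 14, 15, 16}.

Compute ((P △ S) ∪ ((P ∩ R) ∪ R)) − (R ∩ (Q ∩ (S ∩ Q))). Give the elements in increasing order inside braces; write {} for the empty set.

P △ S = {2, 4, 5, 6, 9, 10, 12, 15, 16}
P ∩ R = {1, 4, 11, 13}
(P ∩ R) ∪ R = {1, 2, 4, 8, 9, 10, 11, 12, 13, 15, 16}
(P △ S) ∪ ((P ∩ R) ∪ R) = {1, 2, 4, 5, 6, 8, 9, 10, 11, 12, 13, 15, 16}
S ∩ Q = {1, 2, 3, 7, 9, 11, 14, 16}
Q ∩ (S ∩ Q) = {1, 2, 3, 7, 9, 11, 14, 16}
R ∩ (Q ∩ (S ∩ Q)) = {1, 2, 9, 11, 16}
((P △ S) ∪ ((P ∩ R) ∪ R)) − (R ∩ (Q ∩ (S ∩ Q))) = {4, 5, 6, 8, 10, 12, 13, 15}

{4, 5, 6, 8, 10, 12, 13, 15}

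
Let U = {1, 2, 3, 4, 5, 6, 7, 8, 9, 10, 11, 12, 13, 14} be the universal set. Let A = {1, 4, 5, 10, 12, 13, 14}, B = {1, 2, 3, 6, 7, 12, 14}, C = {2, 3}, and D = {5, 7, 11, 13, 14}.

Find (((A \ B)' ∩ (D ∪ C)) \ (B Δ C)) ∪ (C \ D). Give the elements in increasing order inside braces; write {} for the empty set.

A \ B = {4, 5, 10, 13}
(A \ B)' = {1, 2, 3, 6, 7, 8, 9, 11, 12, 14}
D ∪ C = {2, 3, 5, 7, 11, 13, 14}
(A \ B)' ∩ (D ∪ C) = {2, 3, 7, 11, 14}
B Δ C = {1, 6, 7, 12, 14}
((A \ B)' ∩ (D ∪ C)) \ (B Δ C) = {2, 3, 11}
C \ D = {2, 3}
(((A \ B)' ∩ (D ∪ C)) \ (B Δ C)) ∪ (C \ D) = {2, 3, 11}

{2, 3, 11}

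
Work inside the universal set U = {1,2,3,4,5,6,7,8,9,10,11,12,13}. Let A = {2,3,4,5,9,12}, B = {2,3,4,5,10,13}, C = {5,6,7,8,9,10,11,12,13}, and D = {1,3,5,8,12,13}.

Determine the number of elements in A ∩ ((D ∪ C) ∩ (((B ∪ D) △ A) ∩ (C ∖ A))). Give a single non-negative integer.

D ∪ C = {1,3,5,6,7,8,9,10,11,12,13}
B ∪ D = {1,2,3,4,5,8,10,12,13}
(B ∪ D) △ A = {1,8,9,10,13}
C ∖ A = {6,7,8,10,11,13}
((B ∪ D) △ A) ∩ (C ∖ A) = {8,10,13}
(D ∪ C) ∩ (((B ∪ D) △ A) ∩ (C ∖ A)) = {8,10,13}
A ∩ ((D ∪ C) ∩ (((B ∪ D) △ A) ∩ (C ∖ A))) = {}
|A ∩ ((D ∪ C) ∩ (((B ∪ D) △ A) ∩ (C ∖ A)))| = 0

0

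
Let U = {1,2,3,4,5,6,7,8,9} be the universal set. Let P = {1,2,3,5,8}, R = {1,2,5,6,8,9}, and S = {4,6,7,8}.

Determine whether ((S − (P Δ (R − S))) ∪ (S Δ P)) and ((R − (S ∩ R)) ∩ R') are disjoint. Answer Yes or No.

R − S = {1,2,5,9}
P Δ (R − S) = {3,8,9}
S − (P Δ (R − S)) = {4,6,7}
S Δ P = {1,2,3,4,5,6,7}
(S − (P Δ (R − S))) ∪ (S Δ P) = {1,2,3,4,5,6,7}
S ∩ R = {6,8}
R − (S ∩ R) = {1,2,5,9}
R' = {3,4,7}
(R − (S ∩ R)) ∩ R' = {}
{1,2,3,4,5,6,7} and {} share no elements.

Yes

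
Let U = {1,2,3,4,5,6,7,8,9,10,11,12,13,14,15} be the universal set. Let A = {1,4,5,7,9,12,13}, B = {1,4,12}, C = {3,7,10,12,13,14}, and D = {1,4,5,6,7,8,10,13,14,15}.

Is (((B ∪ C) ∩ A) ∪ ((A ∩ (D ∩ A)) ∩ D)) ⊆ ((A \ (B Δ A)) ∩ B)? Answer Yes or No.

No

B ∪ C = {1,3,4,7,10,12,13,14}
(B ∪ C) ∩ A = {1,4,7,12,13}
D ∩ A = {1,4,5,7,13}
A ∩ (D ∩ A) = {1,4,5,7,13}
(A ∩ (D ∩ A)) ∩ D = {1,4,5,7,13}
((B ∪ C) ∩ A) ∪ ((A ∩ (D ∩ A)) ∩ D) = {1,4,5,7,12,13}
B Δ A = {5,7,9,13}
A \ (B Δ A) = {1,4,12}
(A \ (B Δ A)) ∩ B = {1,4,12}
5 ∈ ((B ∪ C) ∩ A) ∪ ((A ∩ (D ∩ A)) ∩ D) but 5 ∉ (A \ (B Δ A)) ∩ B, so the inclusion fails.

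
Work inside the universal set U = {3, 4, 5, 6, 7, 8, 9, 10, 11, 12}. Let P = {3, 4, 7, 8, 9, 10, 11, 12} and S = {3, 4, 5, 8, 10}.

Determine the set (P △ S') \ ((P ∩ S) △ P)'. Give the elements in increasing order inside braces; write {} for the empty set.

{}

S' = {6, 7, 9, 11, 12}
P △ S' = {3, 4, 6, 8, 10}
P ∩ S = {3, 4, 8, 10}
(P ∩ S) △ P = {7, 9, 11, 12}
((P ∩ S) △ P)' = {3, 4, 5, 6, 8, 10}
(P △ S') \ ((P ∩ S) △ P)' = {}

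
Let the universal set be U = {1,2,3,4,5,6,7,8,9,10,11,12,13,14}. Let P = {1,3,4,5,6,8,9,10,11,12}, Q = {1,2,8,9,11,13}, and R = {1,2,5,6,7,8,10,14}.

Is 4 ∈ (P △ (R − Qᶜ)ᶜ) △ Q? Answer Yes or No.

4 ∉ Q, so 4 ∈ Qᶜ
4 ∉ R and 4 ∈ Qᶜ, so 4 ∉ R − Qᶜ
4 ∈ (R − Qᶜ)ᶜ since 4 ∉ (R − Qᶜ)
4 ∈ P and 4 ∈ (R − Qᶜ)ᶜ, so 4 ∉ P △ (R − Qᶜ)ᶜ
4 ∉ (P △ (R − Qᶜ)ᶜ) and 4 ∉ Q, so 4 ∉ (P △ (R − Qᶜ)ᶜ) △ Q

No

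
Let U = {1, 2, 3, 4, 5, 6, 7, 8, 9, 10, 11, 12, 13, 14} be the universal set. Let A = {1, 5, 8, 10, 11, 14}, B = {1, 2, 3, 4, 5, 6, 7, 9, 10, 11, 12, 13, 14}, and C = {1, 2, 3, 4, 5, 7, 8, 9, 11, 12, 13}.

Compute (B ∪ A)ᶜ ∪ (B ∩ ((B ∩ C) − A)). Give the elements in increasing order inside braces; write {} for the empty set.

B ∪ A = {1, 2, 3, 4, 5, 6, 7, 8, 9, 10, 11, 12, 13, 14}
(B ∪ A)ᶜ = {}
B ∩ C = {1, 2, 3, 4, 5, 7, 9, 11, 12, 13}
(B ∩ C) − A = {2, 3, 4, 7, 9, 12, 13}
B ∩ ((B ∩ C) − A) = {2, 3, 4, 7, 9, 12, 13}
(B ∪ A)ᶜ ∪ (B ∩ ((B ∩ C) − A)) = {2, 3, 4, 7, 9, 12, 13}

{2, 3, 4, 7, 9, 12, 13}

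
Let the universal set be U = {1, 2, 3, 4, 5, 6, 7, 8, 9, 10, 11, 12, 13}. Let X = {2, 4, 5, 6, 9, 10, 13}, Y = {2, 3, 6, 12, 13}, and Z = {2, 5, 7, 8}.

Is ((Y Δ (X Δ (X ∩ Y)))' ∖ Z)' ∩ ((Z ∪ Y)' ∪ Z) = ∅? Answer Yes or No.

No

X ∩ Y = {2, 6, 13}
X Δ (X ∩ Y) = {4, 5, 9, 10}
Y Δ (X Δ (X ∩ Y)) = {2, 3, 4, 5, 6, 9, 10, 12, 13}
(Y Δ (X Δ (X ∩ Y)))' = {1, 7, 8, 11}
(Y Δ (X Δ (X ∩ Y)))' ∖ Z = {1, 11}
((Y Δ (X Δ (X ∩ Y)))' ∖ Z)' = {2, 3, 4, 5, 6, 7, 8, 9, 10, 12, 13}
Z ∪ Y = {2, 3, 5, 6, 7, 8, 12, 13}
(Z ∪ Y)' = {1, 4, 9, 10, 11}
(Z ∪ Y)' ∪ Z = {1, 2, 4, 5, 7, 8, 9, 10, 11}
2 lies in both, so they are not disjoint.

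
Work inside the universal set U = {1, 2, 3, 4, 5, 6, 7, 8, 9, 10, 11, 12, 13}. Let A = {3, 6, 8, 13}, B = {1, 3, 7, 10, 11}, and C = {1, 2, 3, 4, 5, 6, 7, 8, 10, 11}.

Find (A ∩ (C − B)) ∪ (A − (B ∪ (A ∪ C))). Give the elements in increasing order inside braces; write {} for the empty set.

{6, 8}

C − B = {2, 4, 5, 6, 8}
A ∩ (C − B) = {6, 8}
A ∪ C = {1, 2, 3, 4, 5, 6, 7, 8, 10, 11, 13}
B ∪ (A ∪ C) = {1, 2, 3, 4, 5, 6, 7, 8, 10, 11, 13}
A − (B ∪ (A ∪ C)) = {}
(A ∩ (C − B)) ∪ (A − (B ∪ (A ∪ C))) = {6, 8}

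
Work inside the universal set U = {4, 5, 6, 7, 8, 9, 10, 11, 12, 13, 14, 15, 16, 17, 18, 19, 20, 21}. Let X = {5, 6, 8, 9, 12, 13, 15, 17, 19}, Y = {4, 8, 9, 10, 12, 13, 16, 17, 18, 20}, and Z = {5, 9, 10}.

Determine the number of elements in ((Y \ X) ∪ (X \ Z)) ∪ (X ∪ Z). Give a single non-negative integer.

Y \ X = {4, 10, 16, 18, 20}
X \ Z = {6, 8, 12, 13, 15, 17, 19}
(Y \ X) ∪ (X \ Z) = {4, 6, 8, 10, 12, 13, 15, 16, 17, 18, 19, 20}
X ∪ Z = {5, 6, 8, 9, 10, 12, 13, 15, 17, 19}
((Y \ X) ∪ (X \ Z)) ∪ (X ∪ Z) = {4, 5, 6, 8, 9, 10, 12, 13, 15, 16, 17, 18, 19, 20}
|((Y \ X) ∪ (X \ Z)) ∪ (X ∪ Z)| = 14

14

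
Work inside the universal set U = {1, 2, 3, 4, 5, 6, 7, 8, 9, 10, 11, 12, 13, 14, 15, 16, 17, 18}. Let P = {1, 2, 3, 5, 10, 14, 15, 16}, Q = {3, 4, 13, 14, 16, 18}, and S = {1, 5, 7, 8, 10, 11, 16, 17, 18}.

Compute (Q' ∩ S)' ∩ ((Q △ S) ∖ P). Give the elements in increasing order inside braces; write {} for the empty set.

Q' = {1, 2, 5, 6, 7, 8, 9, 10, 11, 12, 15, 17}
Q' ∩ S = {1, 5, 7, 8, 10, 11, 17}
(Q' ∩ S)' = {2, 3, 4, 6, 9, 12, 13, 14, 15, 16, 18}
Q △ S = {1, 3, 4, 5, 7, 8, 10, 11, 13, 14, 17}
(Q △ S) ∖ P = {4, 7, 8, 11, 13, 17}
(Q' ∩ S)' ∩ ((Q △ S) ∖ P) = {4, 13}

{4, 13}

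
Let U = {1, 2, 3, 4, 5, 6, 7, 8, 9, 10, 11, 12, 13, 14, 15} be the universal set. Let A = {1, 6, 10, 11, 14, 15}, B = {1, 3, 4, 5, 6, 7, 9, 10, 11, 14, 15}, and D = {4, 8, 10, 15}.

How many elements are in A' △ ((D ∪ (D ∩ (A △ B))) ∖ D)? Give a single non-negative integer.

9

A' = {2, 3, 4, 5, 7, 8, 9, 12, 13}
A △ B = {3, 4, 5, 7, 9}
D ∩ (A △ B) = {4}
D ∪ (D ∩ (A △ B)) = {4, 8, 10, 15}
(D ∪ (D ∩ (A △ B))) ∖ D = {}
A' △ ((D ∪ (D ∩ (A △ B))) ∖ D) = {2, 3, 4, 5, 7, 8, 9, 12, 13}
|A' △ ((D ∪ (D ∩ (A △ B))) ∖ D)| = 9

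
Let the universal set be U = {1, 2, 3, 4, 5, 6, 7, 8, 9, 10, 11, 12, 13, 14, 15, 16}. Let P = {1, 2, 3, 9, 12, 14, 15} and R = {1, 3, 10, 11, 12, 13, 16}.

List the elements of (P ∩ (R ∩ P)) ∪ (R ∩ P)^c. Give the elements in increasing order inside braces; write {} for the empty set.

{1, 2, 3, 4, 5, 6, 7, 8, 9, 10, 11, 12, 13, 14, 15, 16}

R ∩ P = {1, 3, 12}
P ∩ (R ∩ P) = {1, 3, 12}
(R ∩ P)^c = {2, 4, 5, 6, 7, 8, 9, 10, 11, 13, 14, 15, 16}
(P ∩ (R ∩ P)) ∪ (R ∩ P)^c = {1, 2, 3, 4, 5, 6, 7, 8, 9, 10, 11, 12, 13, 14, 15, 16}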